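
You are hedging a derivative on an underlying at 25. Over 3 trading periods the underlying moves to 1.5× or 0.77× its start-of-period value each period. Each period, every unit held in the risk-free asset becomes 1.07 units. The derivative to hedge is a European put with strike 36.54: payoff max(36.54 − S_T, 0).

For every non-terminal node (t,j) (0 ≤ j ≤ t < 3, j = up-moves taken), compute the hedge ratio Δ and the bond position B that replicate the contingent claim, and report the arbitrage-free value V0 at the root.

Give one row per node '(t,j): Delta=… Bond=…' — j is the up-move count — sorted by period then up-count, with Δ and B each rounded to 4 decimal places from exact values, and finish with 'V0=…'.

Under the risk-neutral measure, an up-move has probability p* = (R−d)/(u−d) = 0.4110 and values discount at R = 1.07.
Terminal values V(3,·): V(3,0)=25.1267, V(3,1)=14.3062, V(3,2)=0.0000, V(3,3)=0.0000
(2,0): S=14.8225. Δ = (V_up−V_dn)/(S_up−S_dn) = (14.3062−25.1267)/(22.2338−11.4133) = -1.0000. V = [p*·14.3062 + (1−p*)·25.1267]/1.07 = 19.3270. B = V − Δ·S = 34.1495.
(2,1): S=28.8750. Δ = (V_up−V_dn)/(S_up−S_dn) = (0.0000−14.3062)/(43.3125−22.2338) = -0.6787. V = [p*·0.0000 + (1−p*)·14.3062]/1.07 = 7.8757. B = V − Δ·S = 27.4733.
(2,2): S=56.2500. Δ = (V_up−V_dn)/(S_up−S_dn) = (0.0000−0.0000)/(84.3750−43.3125) = 0.0000. V = [p*·0.0000 + (1−p*)·0.0000]/1.07 = 0.0000. B = V − Δ·S = 0.0000.
(1,0): S=19.2500. Δ = (V_up−V_dn)/(S_up−S_dn) = (7.8757−19.3270)/(28.8750−14.8225) = -0.8149. V = [p*·7.8757 + (1−p*)·19.3270]/1.07 = 13.6645. B = V − Δ·S = 29.3513.
(1,1): S=37.5000. Δ = (V_up−V_dn)/(S_up−S_dn) = (0.0000−7.8757)/(56.2500−28.8750) = -0.2877. V = [p*·0.0000 + (1−p*)·7.8757]/1.07 = 4.3356. B = V − Δ·S = 15.1242.
(0,0): S=25.0000. Δ = (V_up−V_dn)/(S_up−S_dn) = (4.3356−13.6645)/(37.5000−19.2500) = -0.5112. V = [p*·4.3356 + (1−p*)·13.6645]/1.07 = 9.1876. B = V − Δ·S = 21.9669.
Check: Δ(0,0)·S0 + B(0,0) = 9.1876 = V0.

(0,0): Delta=-0.5112 Bond=21.9669
(1,0): Delta=-0.8149 Bond=29.3513
(1,1): Delta=-0.2877 Bond=15.1242
(2,0): Delta=-1.0000 Bond=34.1495
(2,1): Delta=-0.6787 Bond=27.4733
(2,2): Delta=0.0000 Bond=0.0000
V0=9.1876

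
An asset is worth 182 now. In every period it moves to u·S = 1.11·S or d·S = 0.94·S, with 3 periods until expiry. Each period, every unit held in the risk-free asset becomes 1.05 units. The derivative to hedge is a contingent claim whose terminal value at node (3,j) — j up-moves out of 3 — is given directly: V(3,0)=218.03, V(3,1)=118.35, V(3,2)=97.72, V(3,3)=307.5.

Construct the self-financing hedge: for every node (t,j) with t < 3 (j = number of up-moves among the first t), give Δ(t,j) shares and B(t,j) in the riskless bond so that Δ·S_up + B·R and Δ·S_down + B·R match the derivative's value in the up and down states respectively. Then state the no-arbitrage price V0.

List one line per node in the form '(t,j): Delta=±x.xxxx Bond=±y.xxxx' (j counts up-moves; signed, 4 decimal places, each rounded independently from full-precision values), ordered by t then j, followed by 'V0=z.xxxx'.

No-arbitrage ⇒ martingale measure with p* = (R−d)/(u−d) = 0.6471.
At expiry t=3: V(3,0)=218.0300, V(3,1)=118.3500, V(3,2)=97.7200, V(3,3)=307.5000
  t=2,j=0: stock 160.8152 → up 178.5049 (V=118.3500), down 151.1663 (V=218.0300). Price 146.2202; hedge Δ=-3.6461, bond B=732.5731.
  t=2,j=1: stock 189.8988 → up 210.7877 (V=97.7200), down 178.5049 (V=118.3500). Price 100.0011; hedge Δ=-0.6390, bond B=221.3541.
  t=2,j=2: stock 224.2422 → up 248.9088 (V=307.5000), down 210.7877 (V=97.7200). Price 222.3429; hedge Δ=5.5030, bond B=-1011.6571.
  t=1,j=0: stock 171.0800 → up 189.8988 (V=100.0011), down 160.8152 (V=146.2202). Price 110.7750; hedge Δ=-1.5892, bond B=382.6517.
  t=1,j=1: stock 202.0200 → up 224.2422 (V=222.3429), down 189.8988 (V=100.0011). Price 170.6318; hedge Δ=3.5623, bond B=-549.0254.
  t=0,j=0: stock 182.0000 → up 202.0200 (V=170.6318), down 171.0800 (V=110.7750). Price 142.3866; hedge Δ=1.9346, bond B=-209.7126.
Self-financing check: at every node Δ·S+B equals the discounted successor values.

(0,0): Delta=1.9346 Bond=-209.7126
(1,0): Delta=-1.5892 Bond=382.6517
(1,1): Delta=3.5623 Bond=-549.0254
(2,0): Delta=-3.6461 Bond=732.5731
(2,1): Delta=-0.6390 Bond=221.3541
(2,2): Delta=5.5030 Bond=-1011.6571
V0=142.3866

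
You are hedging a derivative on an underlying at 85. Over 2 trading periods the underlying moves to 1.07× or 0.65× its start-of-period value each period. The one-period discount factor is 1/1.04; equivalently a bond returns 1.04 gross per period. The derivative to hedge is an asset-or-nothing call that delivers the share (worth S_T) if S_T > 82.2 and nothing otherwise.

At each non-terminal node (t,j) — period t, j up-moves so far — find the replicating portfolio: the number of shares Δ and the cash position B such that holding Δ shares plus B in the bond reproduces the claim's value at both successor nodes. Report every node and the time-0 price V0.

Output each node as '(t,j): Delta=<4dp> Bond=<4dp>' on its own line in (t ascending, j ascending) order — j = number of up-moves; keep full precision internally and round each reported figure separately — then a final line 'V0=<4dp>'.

(0,0): Delta=2.4339 Bond=-129.3002
(1,0): Delta=0.0000 Bond=0.0000
(1,1): Delta=2.5476 Bond=-144.8162
V0=77.5801

No-arbitrage ⇒ martingale measure with p* = (R−d)/(u−d) = 0.9286.
Terminal payoffs: V(2,0)=0.0000, V(2,1)=0.0000, V(2,2)=97.3165
  t=1,j=0: stock 55.2500 → up 59.1175 (V=0.0000), down 35.9125 (V=0.0000). Price 0.0000; hedge Δ=0.0000, bond B=0.0000.
  t=1,j=1: stock 90.9500 → up 97.3165 (V=97.3165), down 59.1175 (V=0.0000). Price 86.8897; hedge Δ=2.5476, bond B=-144.8162.
  t=0,j=0: stock 85.0000 → up 90.9500 (V=86.8897), down 55.2500 (V=0.0000). Price 77.5801; hedge Δ=2.4339, bond B=-129.3002.
Self-financing check: at every node Δ·S+B equals the discounted successor values.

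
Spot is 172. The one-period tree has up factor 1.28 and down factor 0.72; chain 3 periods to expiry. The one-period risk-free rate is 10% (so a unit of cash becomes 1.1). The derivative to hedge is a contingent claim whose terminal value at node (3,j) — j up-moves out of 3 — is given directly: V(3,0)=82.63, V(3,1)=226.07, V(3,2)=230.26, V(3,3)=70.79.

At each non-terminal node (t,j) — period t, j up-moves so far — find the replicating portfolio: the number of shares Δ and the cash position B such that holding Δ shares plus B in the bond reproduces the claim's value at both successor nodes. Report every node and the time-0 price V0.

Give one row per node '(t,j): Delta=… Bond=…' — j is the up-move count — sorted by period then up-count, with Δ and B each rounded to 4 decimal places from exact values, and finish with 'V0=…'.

(0,0): Delta=-0.4872 Bond=215.0150
(1,0): Delta=0.6417 Bond=96.7190
(1,1): Delta=-0.7880 Bond=302.7364
(2,0): Delta=2.8727 Bond=-92.5390
(2,1): Delta=0.0472 Bond=200.6208
(2,2): Delta=-1.0105 Bond=395.7208
V0=131.2164

Under the risk-neutral measure, an up-move has probability p* = (R−d)/(u−d) = 0.6786 and values discount at R = 1.1.
Terminal payoffs: V(3,0)=82.6300, V(3,1)=226.0700, V(3,2)=230.2600, V(3,3)=70.7900
  t=2,j=0: stock 89.1648 → up 114.1309 (V=226.0700), down 64.1987 (V=82.6300). Price 163.6039; hedge Δ=2.8727, bond B=-92.5390.
  t=2,j=1: stock 158.5152 → up 202.8995 (V=230.2600), down 114.1309 (V=226.0700). Price 208.1029; hedge Δ=0.0472, bond B=200.6208.
  t=2,j=2: stock 281.8048 → up 360.7101 (V=70.7900), down 202.8995 (V=230.2600). Price 110.9529; hedge Δ=-1.0105, bond B=395.7208.
  t=1,j=0: stock 123.8400 → up 158.5152 (V=208.1029), down 89.1648 (V=163.6039). Price 176.1815; hedge Δ=0.6417, bond B=96.7190.
  t=1,j=1: stock 220.1600 → up 281.8048 (V=110.9529), down 158.5152 (V=208.1029). Price 129.2543; hedge Δ=-0.7880, bond B=302.7364.
  t=0,j=0: stock 172.0000 → up 220.1600 (V=129.2543), down 123.8400 (V=176.1815). Price 131.2164; hedge Δ=-0.4872, bond B=215.0150.
Self-financing check: at every node Δ·S+B equals the discounted successor values.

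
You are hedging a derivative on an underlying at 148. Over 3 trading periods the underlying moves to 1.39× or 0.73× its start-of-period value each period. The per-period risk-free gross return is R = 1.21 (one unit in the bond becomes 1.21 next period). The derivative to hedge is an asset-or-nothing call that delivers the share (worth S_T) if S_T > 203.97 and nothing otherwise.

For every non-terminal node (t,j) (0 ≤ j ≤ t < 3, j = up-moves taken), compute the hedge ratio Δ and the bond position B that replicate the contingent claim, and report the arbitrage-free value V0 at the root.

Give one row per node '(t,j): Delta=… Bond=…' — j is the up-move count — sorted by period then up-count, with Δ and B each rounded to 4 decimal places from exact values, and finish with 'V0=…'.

(0,0): Delta=1.2770 Bond=-51.7003
(1,0): Delta=1.7595 Bond=-114.6884
(1,1): Delta=1.1820 Bond=-43.0082
(2,0): Delta=0.0000 Bond=0.0000
(2,1): Delta=2.1061 Bond=-190.8129
(2,2): Delta=1.0000 Bond=0.0000
V0=137.2982

No-arbitrage ⇒ martingale measure with p* = (R−d)/(u−d) = 0.7273.
Terminal payoffs: V(3,0)=0.0000, V(3,1)=0.0000, V(3,2)=208.7441, V(3,3)=397.4716
  t=2,j=0: stock 78.8692 → up 109.6282 (V=0.0000), down 57.5745 (V=0.0000). Price 0.0000; hedge Δ=0.0000, bond B=0.0000.
  t=2,j=1: stock 150.1756 → up 208.7441 (V=208.7441), down 109.6282 (V=0.0000). Price 125.4660; hedge Δ=2.1061, bond B=-190.8129.
  t=2,j=2: stock 285.9508 → up 397.4716 (V=397.4716), down 208.7441 (V=208.7441). Price 285.9508; hedge Δ=1.0000, bond B=0.0000.
  t=1,j=0: stock 108.0400 → up 150.1756 (V=125.4660), down 78.8692 (V=0.0000). Price 75.4116; hedge Δ=1.7595, bond B=-114.6884.
  t=1,j=1: stock 205.7200 → up 285.9508 (V=285.9508), down 150.1756 (V=125.4660). Price 200.1506; hedge Δ=1.1820, bond B=-43.0082.
  t=0,j=0: stock 148.0000 → up 205.7200 (V=200.1506), down 108.0400 (V=75.4116). Price 137.2982; hedge Δ=1.2770, bond B=-51.7003.
Check: Δ(0,0)·S0 + B(0,0) = 137.2982 = V0.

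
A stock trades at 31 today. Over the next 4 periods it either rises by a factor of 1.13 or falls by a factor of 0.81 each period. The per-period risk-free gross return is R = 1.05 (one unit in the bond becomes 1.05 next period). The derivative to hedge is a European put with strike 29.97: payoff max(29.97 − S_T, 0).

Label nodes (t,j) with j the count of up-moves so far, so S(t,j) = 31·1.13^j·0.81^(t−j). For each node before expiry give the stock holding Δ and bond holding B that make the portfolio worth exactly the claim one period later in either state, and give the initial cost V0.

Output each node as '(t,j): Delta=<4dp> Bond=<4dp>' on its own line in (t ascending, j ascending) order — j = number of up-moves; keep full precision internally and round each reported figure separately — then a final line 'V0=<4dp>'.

(0,0): Delta=-0.2441 Bond=8.7538
(1,0): Delta=-0.6024 Bond=18.1883
(1,1): Delta=-0.1585 Bond=6.1926
(2,0): Delta=-1.0000 Bond=27.1837
(2,1): Delta=-0.5074 Bond=16.4024
(2,2): Delta=-0.0752 Bond=3.2021
(3,0): Delta=-1.0000 Bond=28.5429
(3,1): Delta=-1.0000 Bond=28.5429
(3,2): Delta=-0.3898 Bond=13.4490
(3,3): Delta=0.0000 Bond=0.0000
V0=1.1853

Under the risk-neutral measure, an up-move has probability p* = (R−d)/(u−d) = 0.7500 and values discount at R = 1.05.
Payoff layer (t=4): V(4,0)=16.6255, V(4,1)=11.3536, V(4,2)=3.9990, V(4,3)=0.0000, V(4,4)=0.0000
(3,0): S=16.4747. Δ = (V_up−V_dn)/(S_up−S_dn) = (11.3536−16.6255)/(18.6164−13.3445) = -1.0000. V = [p*·11.3536 + (1−p*)·16.6255]/1.05 = 12.0682. B = V − Δ·S = 28.5429.
(3,1): S=22.9832. Δ = (V_up−V_dn)/(S_up−S_dn) = (3.9990−11.3536)/(25.9710−18.6164) = -1.0000. V = [p*·3.9990 + (1−p*)·11.3536]/1.05 = 5.5597. B = V − Δ·S = 28.5429.
(3,2): S=32.0630. Δ = (V_up−V_dn)/(S_up−S_dn) = (0.0000−3.9990)/(36.2311−25.9710) = -0.3898. V = [p*·0.0000 + (1−p*)·3.9990]/1.05 = 0.9521. B = V − Δ·S = 13.4490.
(3,3): S=44.7298. Δ = (V_up−V_dn)/(S_up−S_dn) = (0.0000−0.0000)/(50.5447−36.2311) = 0.0000. V = [p*·0.0000 + (1−p*)·0.0000]/1.05 = 0.0000. B = V − Δ·S = 0.0000.
(2,0): S=20.3391. Δ = (V_up−V_dn)/(S_up−S_dn) = (5.5597−12.0682)/(22.9832−16.4747) = -1.0000. V = [p*·5.5597 + (1−p*)·12.0682]/1.05 = 6.8446. B = V − Δ·S = 27.1837.
(2,1): S=28.3743. Δ = (V_up−V_dn)/(S_up−S_dn) = (0.9521−5.5597)/(32.0630−22.9832) = -0.5074. V = [p*·0.9521 + (1−p*)·5.5597]/1.05 = 2.0038. B = V − Δ·S = 16.4024.
(2,2): S=39.5839. Δ = (V_up−V_dn)/(S_up−S_dn) = (0.0000−0.9521)/(44.7298−32.0630) = -0.0752. V = [p*·0.0000 + (1−p*)·0.9521]/1.05 = 0.2267. B = V − Δ·S = 3.2021.
(1,0): S=25.1100. Δ = (V_up−V_dn)/(S_up−S_dn) = (2.0038−6.8446)/(28.3743−20.3391) = -0.6024. V = [p*·2.0038 + (1−p*)·6.8446]/1.05 = 3.0610. B = V − Δ·S = 18.1883.
(1,1): S=35.0300. Δ = (V_up−V_dn)/(S_up−S_dn) = (0.2267−2.0038)/(39.5839−28.3743) = -0.1585. V = [p*·0.2267 + (1−p*)·2.0038]/1.05 = 0.6390. B = V − Δ·S = 6.1926.
(0,0): S=31.0000. Δ = (V_up−V_dn)/(S_up−S_dn) = (0.6390−3.0610)/(35.0300−25.1100) = -0.2441. V = [p*·0.6390 + (1−p*)·3.0610]/1.05 = 1.1853. B = V − Δ·S = 8.7538.
Root portfolio cost Δ·31+B reproduces V0=1.1853.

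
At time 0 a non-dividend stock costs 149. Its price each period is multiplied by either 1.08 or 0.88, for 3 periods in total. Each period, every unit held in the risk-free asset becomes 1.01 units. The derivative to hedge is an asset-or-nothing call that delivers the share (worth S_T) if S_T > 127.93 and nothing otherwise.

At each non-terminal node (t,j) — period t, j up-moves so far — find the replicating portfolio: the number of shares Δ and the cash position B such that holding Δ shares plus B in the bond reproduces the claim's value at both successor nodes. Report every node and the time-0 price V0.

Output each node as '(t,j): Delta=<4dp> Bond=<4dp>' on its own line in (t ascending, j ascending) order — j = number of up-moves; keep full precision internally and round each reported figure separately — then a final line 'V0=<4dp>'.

(0,0): Delta=2.7722 Bond=-297.1778
(1,0): Delta=3.7533 Bond=-428.7852
(1,1): Delta=2.3418 Bond=-230.8843
(2,0): Delta=0.0000 Bond=0.0000
(2,1): Delta=5.4000 Bond=-666.2662
(2,2): Delta=1.0000 Bond=0.0000
V0=115.8822

Under the risk-neutral measure, an up-move has probability p* = (R−d)/(u−d) = 0.6500 and values discount at R = 1.01.
Payoff layer (t=3): V(3,0)=0.0000, V(3,1)=0.0000, V(3,2)=152.9384, V(3,3)=187.6971
  t=2,j=0: stock 115.3856 → up 124.6164 (V=0.0000), down 101.5393 (V=0.0000). Price 0.0000; hedge Δ=0.0000, bond B=0.0000.
  t=2,j=1: stock 141.6096 → up 152.9384 (V=152.9384), down 124.6164 (V=0.0000). Price 98.4257; hedge Δ=5.4000, bond B=-666.2662.
  t=2,j=2: stock 173.7936 → up 187.6971 (V=187.6971), down 152.9384 (V=152.9384). Price 173.7936; hedge Δ=1.0000, bond B=0.0000.
  t=1,j=0: stock 131.1200 → up 141.6096 (V=98.4257), down 115.3856 (V=0.0000). Price 63.3433; hedge Δ=3.7533, bond B=-428.7852.
  t=1,j=1: stock 160.9200 → up 173.7936 (V=173.7936), down 141.6096 (V=98.4257). Price 145.9553; hedge Δ=2.3418, bond B=-230.8843.
  t=0,j=0: stock 149.0000 → up 160.9200 (V=145.9553), down 131.1200 (V=63.3433). Price 115.8822; hedge Δ=2.7722, bond B=-297.1778.
The time-0 hedge costs 115.8822, which is the no-arbitrage price.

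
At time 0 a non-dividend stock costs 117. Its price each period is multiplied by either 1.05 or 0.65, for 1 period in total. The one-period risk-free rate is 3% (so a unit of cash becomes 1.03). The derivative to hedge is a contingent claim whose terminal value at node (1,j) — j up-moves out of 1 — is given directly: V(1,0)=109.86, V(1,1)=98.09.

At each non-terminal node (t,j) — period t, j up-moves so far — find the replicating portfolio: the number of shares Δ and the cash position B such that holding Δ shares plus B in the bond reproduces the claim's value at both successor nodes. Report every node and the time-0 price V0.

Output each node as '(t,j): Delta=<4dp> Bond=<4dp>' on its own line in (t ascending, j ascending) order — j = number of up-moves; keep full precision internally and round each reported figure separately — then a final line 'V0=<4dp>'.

(0,0): Delta=-0.2515 Bond=125.2294
V0=95.8044

Since d<R<u, set p* = (R−d)/(u−d) = 0.9500; price each node as the discounted p*-expectation of its children.
Terminal values V(1,·): V(1,0)=109.8600, V(1,1)=98.0900
(0,0): S=117.0000. Δ = (V_up−V_dn)/(S_up−S_dn) = (98.0900−109.8600)/(122.8500−76.0500) = -0.2515. V = [p*·98.0900 + (1−p*)·109.8600]/1.03 = 95.8044. B = V − Δ·S = 125.2294.
Root portfolio cost Δ·117+B reproduces V0=95.8044.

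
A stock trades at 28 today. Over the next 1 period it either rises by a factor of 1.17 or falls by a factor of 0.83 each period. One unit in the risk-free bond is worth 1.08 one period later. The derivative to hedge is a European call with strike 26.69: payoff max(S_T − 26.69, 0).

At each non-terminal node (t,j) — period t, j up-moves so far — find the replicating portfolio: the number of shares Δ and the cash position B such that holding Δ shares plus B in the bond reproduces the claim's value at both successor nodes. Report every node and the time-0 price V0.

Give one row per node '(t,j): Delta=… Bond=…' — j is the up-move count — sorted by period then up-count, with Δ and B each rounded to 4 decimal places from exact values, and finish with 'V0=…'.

(0,0): Delta=0.6376 Bond=-13.7203
V0=4.1326

No-arbitrage ⇒ martingale measure with p* = (R−d)/(u−d) = 0.7353.
Payoff layer (t=1): V(1,0)=0.0000, V(1,1)=6.0700
Node (0,0) S=28.0000: V=(p*·6.0700+(1−p*)·0.0000)/1.08=4.1326; Δ=(6.0700−0.0000)/(32.7600−23.2400)=0.6376; B=V−Δ·S=-13.7203
Each (Δ,B) replicates both successor values, so the strategy is self-financing and V0 is arbitrage-free.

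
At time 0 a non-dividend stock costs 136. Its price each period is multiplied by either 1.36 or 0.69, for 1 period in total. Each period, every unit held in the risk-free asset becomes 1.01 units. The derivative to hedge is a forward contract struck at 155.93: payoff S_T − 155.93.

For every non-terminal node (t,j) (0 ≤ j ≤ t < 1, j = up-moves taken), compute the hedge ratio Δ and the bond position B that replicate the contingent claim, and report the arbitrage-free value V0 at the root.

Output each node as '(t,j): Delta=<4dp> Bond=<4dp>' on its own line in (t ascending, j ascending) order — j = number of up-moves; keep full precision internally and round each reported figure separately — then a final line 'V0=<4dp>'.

Since d<R<u, set p* = (R−d)/(u−d) = 0.4776; price each node as the discounted p*-expectation of its children.
Terminal values V(1,·): V(1,0)=-62.0900, V(1,1)=29.0300
(0,0): S=136.0000. Δ = (V_up−V_dn)/(S_up−S_dn) = (29.0300−-62.0900)/(184.9600−93.8400) = 1.0000. V = [p*·29.0300 + (1−p*)·-62.0900]/1.01 = -18.3861. B = V − Δ·S = -154.3861.
Check: Δ(0,0)·S0 + B(0,0) = -18.3861 = V0.

(0,0): Delta=1.0000 Bond=-154.3861
V0=-18.3861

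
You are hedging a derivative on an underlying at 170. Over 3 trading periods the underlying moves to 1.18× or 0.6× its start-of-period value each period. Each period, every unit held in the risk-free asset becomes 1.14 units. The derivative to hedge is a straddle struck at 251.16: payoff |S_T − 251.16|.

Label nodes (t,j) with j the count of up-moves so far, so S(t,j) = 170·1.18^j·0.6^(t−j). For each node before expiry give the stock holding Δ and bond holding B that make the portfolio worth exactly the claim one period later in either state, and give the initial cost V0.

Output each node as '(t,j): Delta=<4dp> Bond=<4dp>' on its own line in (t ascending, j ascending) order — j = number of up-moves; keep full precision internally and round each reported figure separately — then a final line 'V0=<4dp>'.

(0,0): Delta=-0.6191 Bond=135.4433
(1,0): Delta=-1.0000 Bond=193.2595
(1,1): Delta=-0.6047 Bond=151.5272
(2,0): Delta=-1.0000 Bond=220.3158
(2,1): Delta=-1.0000 Bond=220.3158
(2,2): Delta=-0.5898 Bond=169.2170
V0=30.2002

The replicating-portfolio and risk-neutral prices coincide; use p* = (1.14−0.6)/(1.18−0.6) = 0.9310 for the latter.
At expiry t=3: V(3,0)=214.4400, V(3,1)=178.9440, V(3,2)=109.1352, V(3,3)=28.1554
  t=2,j=0: stock 61.2000 → up 72.2160 (V=178.9440), down 36.7200 (V=214.4400). Price 159.1158; hedge Δ=-1.0000, bond B=220.3158.
  t=2,j=1: stock 120.3600 → up 142.0248 (V=109.1352), down 72.2160 (V=178.9440). Price 99.9558; hedge Δ=-1.0000, bond B=220.3158.
  t=2,j=2: stock 236.7080 → up 279.3154 (V=28.1554), down 142.0248 (V=109.1352). Price 29.5967; hedge Δ=-0.5898, bond B=169.2170.
  t=1,j=0: stock 102.0000 → up 120.3600 (V=99.9558), down 61.2000 (V=159.1158). Price 91.2595; hedge Δ=-1.0000, bond B=193.2595.
  t=1,j=1: stock 200.6000 → up 236.7080 (V=29.5967), down 120.3600 (V=99.9558). Price 30.2185; hedge Δ=-0.6047, bond B=151.5272.
  t=0,j=0: stock 170.0000 → up 200.6000 (V=30.2185), down 102.0000 (V=91.2595). Price 30.2002; hedge Δ=-0.6191, bond B=135.4433.
Root portfolio cost Δ·170+B reproduces V0=30.2002.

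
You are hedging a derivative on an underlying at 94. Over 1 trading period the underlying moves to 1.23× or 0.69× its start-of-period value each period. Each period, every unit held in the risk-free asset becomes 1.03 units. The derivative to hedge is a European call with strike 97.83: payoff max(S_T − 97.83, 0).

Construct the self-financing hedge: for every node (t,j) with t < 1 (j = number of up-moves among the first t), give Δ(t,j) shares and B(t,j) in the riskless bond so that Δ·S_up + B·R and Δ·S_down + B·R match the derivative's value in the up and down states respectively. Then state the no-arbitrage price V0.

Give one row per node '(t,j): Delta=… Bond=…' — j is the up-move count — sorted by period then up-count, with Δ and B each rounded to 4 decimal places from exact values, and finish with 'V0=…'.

(0,0): Delta=0.3505 Bond=-22.0696
V0=10.8749

Since d<R<u, set p* = (R−d)/(u−d) = 0.6296; price each node as the discounted p*-expectation of its children.
Terminal payoffs: V(1,0)=0.0000, V(1,1)=17.7900
(0,0): S=94.0000. Δ = (V_up−V_dn)/(S_up−S_dn) = (17.7900−0.0000)/(115.6200−64.8600) = 0.3505. V = [p*·17.7900 + (1−p*)·0.0000]/1.03 = 10.8749. B = V − Δ·S = -22.0696.
Self-financing check: at every node Δ·S+B equals the discounted successor values.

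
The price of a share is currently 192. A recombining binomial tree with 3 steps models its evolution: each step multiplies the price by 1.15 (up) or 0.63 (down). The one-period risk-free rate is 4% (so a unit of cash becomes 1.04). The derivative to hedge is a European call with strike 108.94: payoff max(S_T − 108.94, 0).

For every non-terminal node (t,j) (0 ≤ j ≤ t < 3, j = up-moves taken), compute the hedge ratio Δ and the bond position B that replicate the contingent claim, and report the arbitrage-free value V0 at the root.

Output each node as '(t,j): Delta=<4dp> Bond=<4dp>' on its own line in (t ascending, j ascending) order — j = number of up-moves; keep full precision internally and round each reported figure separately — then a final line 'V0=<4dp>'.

The replicating-portfolio and risk-neutral prices coincide; use p* = (1.04−0.63)/(1.15−0.63) = 0.7885 for the latter.
Payoff layer (t=3): V(3,0)=0.0000, V(3,1)=0.0000, V(3,2)=51.0296, V(3,3)=183.0680
(2,0): S=76.2048. Δ = (V_up−V_dn)/(S_up−S_dn) = (0.0000−0.0000)/(87.6355−48.0090) = 0.0000. V = [p*·0.0000 + (1−p*)·0.0000]/1.04 = 0.0000. B = V − Δ·S = 0.0000.
(2,1): S=139.1040. Δ = (V_up−V_dn)/(S_up−S_dn) = (51.0296−0.0000)/(159.9696−87.6355) = 0.7055. V = [p*·51.0296 + (1−p*)·0.0000]/1.04 = 38.6874. B = V − Δ·S = -59.4465.
(2,2): S=253.9200. Δ = (V_up−V_dn)/(S_up−S_dn) = (183.0680−51.0296)/(292.0080−159.9696) = 1.0000. V = [p*·183.0680 + (1−p*)·51.0296]/1.04 = 149.1700. B = V − Δ·S = -104.7500.
(1,0): S=120.9600. Δ = (V_up−V_dn)/(S_up−S_dn) = (38.6874−0.0000)/(139.1040−76.2048) = 0.6151. V = [p*·38.6874 + (1−p*)·0.0000]/1.04 = 29.3303. B = V − Δ·S = -45.0685.
(1,1): S=220.8000. Δ = (V_up−V_dn)/(S_up−S_dn) = (149.1700−38.6874)/(253.9200−139.1040) = 0.9623. V = [p*·149.1700 + (1−p*)·38.6874]/1.04 = 120.9603. B = V − Δ·S = -91.5063.
(0,0): S=192.0000. Δ = (V_up−V_dn)/(S_up−S_dn) = (120.9603−29.3303)/(220.8000−120.9600) = 0.9178. V = [p*·120.9603 + (1−p*)·29.3303]/1.04 = 97.6702. B = V − Δ·S = -78.5413.
Each (Δ,B) replicates both successor values, so the strategy is self-financing and V0 is arbitrage-free.

(0,0): Delta=0.9178 Bond=-78.5413
(1,0): Delta=0.6151 Bond=-45.0685
(1,1): Delta=0.9623 Bond=-91.5063
(2,0): Delta=0.0000 Bond=0.0000
(2,1): Delta=0.7055 Bond=-59.4465
(2,2): Delta=1.0000 Bond=-104.7500
V0=97.6702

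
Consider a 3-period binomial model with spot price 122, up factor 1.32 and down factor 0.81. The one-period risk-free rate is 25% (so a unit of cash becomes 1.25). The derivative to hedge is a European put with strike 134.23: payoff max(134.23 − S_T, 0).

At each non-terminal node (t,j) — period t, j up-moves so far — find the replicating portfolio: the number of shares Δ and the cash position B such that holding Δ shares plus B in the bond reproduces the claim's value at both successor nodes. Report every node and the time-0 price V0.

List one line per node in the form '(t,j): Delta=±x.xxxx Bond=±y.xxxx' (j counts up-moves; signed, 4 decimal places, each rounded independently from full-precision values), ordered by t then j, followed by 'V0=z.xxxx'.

(0,0): Delta=-0.0775 Bond=10.2618
(1,0): Delta=-0.4802 Bond=52.6233
(1,1): Delta=-0.0382 Bond=6.4960
(2,0): Delta=-1.0000 Bond=107.3840
(2,1): Delta=-0.4295 Bond=59.1601
(2,2): Delta=0.0000 Bond=0.0000
V0=0.8052

No-arbitrage ⇒ martingale measure with p* = (R−d)/(u−d) = 0.8627.
At expiry t=3: V(3,0)=69.3942, V(3,1)=28.5717, V(3,2)=0.0000, V(3,3)=0.0000
Node (2,0) S=80.0442: V=(p*·28.5717+(1−p*)·69.3942)/1.25=27.3398; Δ=(28.5717−69.3942)/(105.6583−64.8358)=-1.0000; B=V−Δ·S=107.3840
Node (2,1) S=130.4424: V=(p*·0.0000+(1−p*)·28.5717)/1.25=3.1373; Δ=(0.0000−28.5717)/(172.1840−105.6583)=-0.4295; B=V−Δ·S=59.1601
Node (2,2) S=212.5728: V=(p*·0.0000+(1−p*)·0.0000)/1.25=0.0000; Δ=(0.0000−0.0000)/(280.5961−172.1840)=0.0000; B=V−Δ·S=0.0000
Node (1,0) S=98.8200: V=(p*·3.1373+(1−p*)·27.3398)/1.25=5.1674; Δ=(3.1373−27.3398)/(130.4424−80.0442)=-0.4802; B=V−Δ·S=52.6233
Node (1,1) S=161.0400: V=(p*·0.0000+(1−p*)·3.1373)/1.25=0.3445; Δ=(0.0000−3.1373)/(212.5728−130.4424)=-0.0382; B=V−Δ·S=6.4960
Node (0,0) S=122.0000: V=(p*·0.3445+(1−p*)·5.1674)/1.25=0.8052; Δ=(0.3445−5.1674)/(161.0400−98.8200)=-0.0775; B=V−Δ·S=10.2618
The time-0 hedge costs 0.8052, which is the no-arbitrage price.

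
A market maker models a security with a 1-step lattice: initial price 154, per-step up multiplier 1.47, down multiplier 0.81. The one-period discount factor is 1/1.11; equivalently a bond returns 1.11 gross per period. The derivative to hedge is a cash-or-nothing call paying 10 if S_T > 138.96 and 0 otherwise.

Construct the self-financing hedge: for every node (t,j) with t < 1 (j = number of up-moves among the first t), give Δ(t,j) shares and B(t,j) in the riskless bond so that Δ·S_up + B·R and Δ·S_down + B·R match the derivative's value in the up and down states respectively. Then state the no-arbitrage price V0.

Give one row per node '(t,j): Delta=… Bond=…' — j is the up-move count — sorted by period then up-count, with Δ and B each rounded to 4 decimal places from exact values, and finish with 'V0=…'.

(0,0): Delta=0.0984 Bond=-11.0565
V0=4.0950

Under the risk-neutral measure, an up-move has probability p* = (R−d)/(u−d) = 0.4545 and values discount at R = 1.11.
Terminal payoffs: V(1,0)=0.0000, V(1,1)=10.0000
Node (0,0) S=154.0000: V=(p*·10.0000+(1−p*)·0.0000)/1.11=4.0950; Δ=(10.0000−0.0000)/(226.3800−124.7400)=0.0984; B=V−Δ·S=-11.0565
Root portfolio cost Δ·154+B reproduces V0=4.0950.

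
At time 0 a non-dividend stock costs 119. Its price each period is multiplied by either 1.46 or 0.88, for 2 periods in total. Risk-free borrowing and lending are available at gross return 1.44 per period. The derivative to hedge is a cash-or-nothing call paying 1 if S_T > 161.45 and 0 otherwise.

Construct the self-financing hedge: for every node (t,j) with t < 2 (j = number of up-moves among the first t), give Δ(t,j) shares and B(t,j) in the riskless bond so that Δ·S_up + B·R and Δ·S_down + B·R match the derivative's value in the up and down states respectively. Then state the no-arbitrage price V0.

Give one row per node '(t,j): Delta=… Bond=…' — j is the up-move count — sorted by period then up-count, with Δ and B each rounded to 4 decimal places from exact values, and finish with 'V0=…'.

(0,0): Delta=0.0097 Bond=-0.7065
(1,0): Delta=0.0000 Bond=0.0000
(1,1): Delta=0.0099 Bond=-1.0536
V0=0.4496

Since d<R<u, set p* = (R−d)/(u−d) = 0.9655; price each node as the discounted p*-expectation of its children.
At expiry t=2: V(2,0)=0.0000, V(2,1)=0.0000, V(2,2)=1.0000
(1,0): S=104.7200. Δ = (V_up−V_dn)/(S_up−S_dn) = (0.0000−0.0000)/(152.8912−92.1536) = 0.0000. V = [p*·0.0000 + (1−p*)·0.0000]/1.44 = 0.0000. B = V − Δ·S = 0.0000.
(1,1): S=173.7400. Δ = (V_up−V_dn)/(S_up−S_dn) = (1.0000−0.0000)/(253.6604−152.8912) = 0.0099. V = [p*·1.0000 + (1−p*)·0.0000]/1.44 = 0.6705. B = V − Δ·S = -1.0536.
(0,0): S=119.0000. Δ = (V_up−V_dn)/(S_up−S_dn) = (0.6705−0.0000)/(173.7400−104.7200) = 0.0097. V = [p*·0.6705 + (1−p*)·0.0000]/1.44 = 0.4496. B = V − Δ·S = -0.7065.
Root portfolio cost Δ·119+B reproduces V0=0.4496.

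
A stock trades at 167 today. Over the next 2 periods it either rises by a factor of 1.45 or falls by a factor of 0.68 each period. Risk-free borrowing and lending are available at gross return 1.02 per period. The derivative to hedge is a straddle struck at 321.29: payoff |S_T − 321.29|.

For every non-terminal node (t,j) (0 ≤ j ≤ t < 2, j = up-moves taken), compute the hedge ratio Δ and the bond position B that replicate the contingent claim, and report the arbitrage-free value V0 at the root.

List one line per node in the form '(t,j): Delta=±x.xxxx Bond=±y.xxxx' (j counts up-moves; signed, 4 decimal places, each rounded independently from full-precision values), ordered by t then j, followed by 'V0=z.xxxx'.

Risk-neutral probability p* = (R−d)/(u−d) = (1.02−0.68)/(1.45−0.68) = 0.4416.
Terminal values V(2,·): V(2,0)=244.0692, V(2,1)=156.6280, V(2,2)=29.8275
(1,0): S=113.5600. Δ = (V_up−V_dn)/(S_up−S_dn) = (156.6280−244.0692)/(164.6620−77.2208) = -1.0000. V = [p*·156.6280 + (1−p*)·244.0692]/1.02 = 201.4302. B = V − Δ·S = 314.9902.
(1,1): S=242.1500. Δ = (V_up−V_dn)/(S_up−S_dn) = (29.8275−156.6280)/(351.1175−164.6620) = -0.6801. V = [p*·29.8275 + (1−p*)·156.6280]/1.02 = 98.6649. B = V − Δ·S = 263.3408.
(0,0): S=167.0000. Δ = (V_up−V_dn)/(S_up−S_dn) = (98.6649−201.4302)/(242.1500−113.5600) = -0.7992. V = [p*·98.6649 + (1−p*)·201.4302]/1.02 = 152.9934. B = V − Δ·S = 286.4549.
Self-financing check: at every node Δ·S+B equals the discounted successor values.

(0,0): Delta=-0.7992 Bond=286.4549
(1,0): Delta=-1.0000 Bond=314.9902
(1,1): Delta=-0.6801 Bond=263.3408
V0=152.9934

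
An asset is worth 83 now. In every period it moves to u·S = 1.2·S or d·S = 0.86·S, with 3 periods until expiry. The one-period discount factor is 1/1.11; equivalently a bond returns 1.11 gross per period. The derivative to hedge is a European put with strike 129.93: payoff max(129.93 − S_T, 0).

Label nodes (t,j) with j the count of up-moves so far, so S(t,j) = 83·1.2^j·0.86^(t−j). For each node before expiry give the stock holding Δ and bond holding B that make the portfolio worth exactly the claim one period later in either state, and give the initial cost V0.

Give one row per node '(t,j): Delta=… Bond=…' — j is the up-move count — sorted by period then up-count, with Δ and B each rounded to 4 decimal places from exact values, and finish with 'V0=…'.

Risk-neutral probability p* = (R−d)/(u−d) = (1.11−0.86)/(1.2−0.86) = 0.7353.
At expiry t=3: V(3,0)=77.1374, V(3,1)=56.2658, V(3,2)=27.1428, V(3,3)=0.0000
(2,0): S=61.3868. Δ = (V_up−V_dn)/(S_up−S_dn) = (56.2658−77.1374)/(73.6642−52.7926) = -1.0000. V = [p*·56.2658 + (1−p*)·77.1374]/1.11 = 55.6673. B = V − Δ·S = 117.0541.
(2,1): S=85.6560. Δ = (V_up−V_dn)/(S_up−S_dn) = (27.1428−56.2658)/(102.7872−73.6642) = -1.0000. V = [p*·27.1428 + (1−p*)·56.2658]/1.11 = 31.3981. B = V − Δ·S = 117.0541.
(2,2): S=119.5200. Δ = (V_up−V_dn)/(S_up−S_dn) = (0.0000−27.1428)/(143.4240−102.7872) = -0.6679. V = [p*·0.0000 + (1−p*)·27.1428]/1.11 = 6.4728. B = V − Δ·S = 86.3046.
(1,0): S=71.3800. Δ = (V_up−V_dn)/(S_up−S_dn) = (31.3981−55.6673)/(85.6560−61.3868) = -1.0000. V = [p*·31.3981 + (1−p*)·55.6673]/1.11 = 34.0741. B = V − Δ·S = 105.4541.
(1,1): S=99.6000. Δ = (V_up−V_dn)/(S_up−S_dn) = (6.4728−31.3981)/(119.5200−85.6560) = -0.7360. V = [p*·6.4728 + (1−p*)·31.3981]/1.11 = 11.7754. B = V − Δ·S = 85.0848.
(0,0): S=83.0000. Δ = (V_up−V_dn)/(S_up−S_dn) = (11.7754−34.0741)/(99.6000−71.3800) = -0.7902. V = [p*·11.7754 + (1−p*)·34.0741]/1.11 = 15.9261. B = V − Δ·S = 81.5105.
Each (Δ,B) replicates both successor values, so the strategy is self-financing and V0 is arbitrage-free.

(0,0): Delta=-0.7902 Bond=81.5105
(1,0): Delta=-1.0000 Bond=105.4541
(1,1): Delta=-0.7360 Bond=85.0848
(2,0): Delta=-1.0000 Bond=117.0541
(2,1): Delta=-1.0000 Bond=117.0541
(2,2): Delta=-0.6679 Bond=86.3046
V0=15.9261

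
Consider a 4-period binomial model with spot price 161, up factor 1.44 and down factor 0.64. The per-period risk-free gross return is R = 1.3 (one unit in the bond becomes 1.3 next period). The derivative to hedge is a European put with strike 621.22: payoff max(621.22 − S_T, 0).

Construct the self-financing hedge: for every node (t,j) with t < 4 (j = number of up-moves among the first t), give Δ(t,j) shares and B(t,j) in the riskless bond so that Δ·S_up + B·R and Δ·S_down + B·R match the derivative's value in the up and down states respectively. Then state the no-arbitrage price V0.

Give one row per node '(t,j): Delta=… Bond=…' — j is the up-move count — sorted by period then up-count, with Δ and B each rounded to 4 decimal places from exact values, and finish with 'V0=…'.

Under the risk-neutral measure, an up-move has probability p* = (R−d)/(u−d) = 0.8250 and values discount at R = 1.3.
Terminal values V(4,·): V(4,0)=594.2087, V(4,1)=560.4445, V(4,2)=484.4752, V(4,3)=313.5442, V(4,4)=0.0000
Node (3,0) S=42.2052: V=(p*·560.4445+(1−p*)·594.2087)/1.3=435.6564; Δ=(560.4445−594.2087)/(60.7755−27.0113)=-1.0000; B=V−Δ·S=477.8615
Node (3,1) S=94.9617: V=(p*·484.4752+(1−p*)·560.4445)/1.3=382.8999; Δ=(484.4752−560.4445)/(136.7448−60.7755)=-1.0000; B=V−Δ·S=477.8615
Node (3,2) S=213.6637: V=(p*·313.5442+(1−p*)·484.4752)/1.3=264.1978; Δ=(313.5442−484.4752)/(307.6758−136.7448)=-1.0000; B=V−Δ·S=477.8615
Node (3,3) S=480.7434: V=(p*·0.0000+(1−p*)·313.5442)/1.3=42.2079; Δ=(0.0000−313.5442)/(692.2705−307.6758)=-0.8153; B=V−Δ·S=434.1381
Node (2,0) S=65.9456: V=(p*·382.8999+(1−p*)·435.6564)/1.3=301.6402; Δ=(382.8999−435.6564)/(94.9617−42.2052)=-1.0000; B=V−Δ·S=367.5858
Node (2,1) S=148.3776: V=(p*·264.1978+(1−p*)·382.8999)/1.3=219.2082; Δ=(264.1978−382.8999)/(213.6637−94.9617)=-1.0000; B=V−Δ·S=367.5858
Node (2,2) S=333.8496: V=(p*·42.2079+(1−p*)·264.1978)/1.3=62.3509; Δ=(42.2079−264.1978)/(480.7434−213.6637)=-0.8312; B=V−Δ·S=339.8383
Node (1,0) S=103.0400: V=(p*·219.2082+(1−p*)·301.6402)/1.3=179.7183; Δ=(219.2082−301.6402)/(148.3776−65.9456)=-1.0000; B=V−Δ·S=282.7583
Node (1,1) S=231.8400: V=(p*·62.3509+(1−p*)·219.2082)/1.3=69.0776; Δ=(62.3509−219.2082)/(333.8496−148.3776)=-0.8457; B=V−Δ·S=265.1493
Node (0,0) S=161.0000: V=(p*·69.0776+(1−p*)·179.7183)/1.3=68.0306; Δ=(69.0776−179.7183)/(231.8400−103.0400)=-0.8590; B=V−Δ·S=206.3314
Self-financing check: at every node Δ·S+B equals the discounted successor values.

(0,0): Delta=-0.8590 Bond=206.3314
(1,0): Delta=-1.0000 Bond=282.7583
(1,1): Delta=-0.8457 Bond=265.1493
(2,0): Delta=-1.0000 Bond=367.5858
(2,1): Delta=-1.0000 Bond=367.5858
(2,2): Delta=-0.8312 Bond=339.8383
(3,0): Delta=-1.0000 Bond=477.8615
(3,1): Delta=-1.0000 Bond=477.8615
(3,2): Delta=-1.0000 Bond=477.8615
(3,3): Delta=-0.8153 Bond=434.1381
V0=68.0306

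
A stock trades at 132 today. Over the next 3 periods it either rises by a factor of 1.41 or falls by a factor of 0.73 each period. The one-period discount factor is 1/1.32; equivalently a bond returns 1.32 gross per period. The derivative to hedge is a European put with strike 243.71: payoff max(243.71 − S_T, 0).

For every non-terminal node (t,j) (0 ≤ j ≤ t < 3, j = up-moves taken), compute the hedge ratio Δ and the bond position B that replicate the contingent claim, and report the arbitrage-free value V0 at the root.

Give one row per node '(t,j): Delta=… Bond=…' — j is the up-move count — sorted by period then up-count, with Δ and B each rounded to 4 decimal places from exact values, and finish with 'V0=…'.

Risk-neutral probability p* = (R−d)/(u−d) = (1.32−0.73)/(1.41−0.73) = 0.8676.
Payoff layer (t=3): V(3,0)=192.3598, V(3,1)=144.5267, V(3,2)=52.1367, V(3,3)=0.0000
(2,0): S=70.3428. Δ = (V_up−V_dn)/(S_up−S_dn) = (144.5267−192.3598)/(99.1833−51.3502) = -1.0000. V = [p*·144.5267 + (1−p*)·192.3598]/1.32 = 114.2860. B = V − Δ·S = 184.6288.
(2,1): S=135.8676. Δ = (V_up−V_dn)/(S_up−S_dn) = (52.1367−144.5267)/(191.5733−99.1833) = -1.0000. V = [p*·52.1367 + (1−p*)·144.5267]/1.32 = 48.7612. B = V − Δ·S = 184.6288.
(2,2): S=262.4292. Δ = (V_up−V_dn)/(S_up−S_dn) = (0.0000−52.1367)/(370.0252−191.5733) = -0.2922. V = [p*·0.0000 + (1−p*)·52.1367]/1.32 = 5.2276. B = V − Δ·S = 81.8992.
(1,0): S=96.3600. Δ = (V_up−V_dn)/(S_up−S_dn) = (48.7612−114.2860)/(135.8676−70.3428) = -1.0000. V = [p*·48.7612 + (1−p*)·114.2860]/1.32 = 43.5103. B = V − Δ·S = 139.8703.
(1,1): S=186.1200. Δ = (V_up−V_dn)/(S_up−S_dn) = (5.2276−48.7612)/(262.4292−135.8676) = -0.3440. V = [p*·5.2276 + (1−p*)·48.7612]/1.32 = 8.3253. B = V − Δ·S = 72.3453.
(0,0): S=132.0000. Δ = (V_up−V_dn)/(S_up−S_dn) = (8.3253−43.5103)/(186.1200−96.3600) = -0.3920. V = [p*·8.3253 + (1−p*)·43.5103]/1.32 = 9.8350. B = V − Δ·S = 61.5776.
Root portfolio cost Δ·132+B reproduces V0=9.8350.

(0,0): Delta=-0.3920 Bond=61.5776
(1,0): Delta=-1.0000 Bond=139.8703
(1,1): Delta=-0.3440 Bond=72.3453
(2,0): Delta=-1.0000 Bond=184.6288
(2,1): Delta=-1.0000 Bond=184.6288
(2,2): Delta=-0.2922 Bond=81.8992
V0=9.8350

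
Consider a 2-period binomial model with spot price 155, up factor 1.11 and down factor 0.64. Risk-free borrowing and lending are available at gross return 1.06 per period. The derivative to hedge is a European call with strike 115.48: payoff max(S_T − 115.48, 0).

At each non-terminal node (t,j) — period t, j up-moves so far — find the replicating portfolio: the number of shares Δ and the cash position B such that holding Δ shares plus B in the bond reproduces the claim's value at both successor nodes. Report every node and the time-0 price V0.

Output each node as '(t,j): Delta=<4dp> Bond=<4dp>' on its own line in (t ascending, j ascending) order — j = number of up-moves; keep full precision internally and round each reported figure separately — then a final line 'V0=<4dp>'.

The replicating-portfolio and risk-neutral prices coincide; use p* = (1.06−0.64)/(1.11−0.64) = 0.8936 for the latter.
Terminal values V(2,·): V(2,0)=0.0000, V(2,1)=0.0000, V(2,2)=75.4955
Node (1,0) S=99.2000: V=(p*·0.0000+(1−p*)·0.0000)/1.06=0.0000; Δ=(0.0000−0.0000)/(110.1120−63.4880)=0.0000; B=V−Δ·S=0.0000
Node (1,1) S=172.0500: V=(p*·75.4955+(1−p*)·0.0000)/1.06=63.6453; Δ=(75.4955−0.0000)/(190.9755−110.1120)=0.9336; B=V−Δ·S=-96.9834
Node (0,0) S=155.0000: V=(p*·63.6453+(1−p*)·0.0000)/1.06=53.6552; Δ=(63.6453−0.0000)/(172.0500−99.2000)=0.8736; B=V−Δ·S=-81.7604
The time-0 hedge costs 53.6552, which is the no-arbitrage price.

(0,0): Delta=0.8736 Bond=-81.7604
(1,0): Delta=0.0000 Bond=0.0000
(1,1): Delta=0.9336 Bond=-96.9834
V0=53.6552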